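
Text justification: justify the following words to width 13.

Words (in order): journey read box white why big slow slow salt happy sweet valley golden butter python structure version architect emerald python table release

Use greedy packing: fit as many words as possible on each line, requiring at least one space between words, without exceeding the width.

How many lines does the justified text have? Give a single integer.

Answer: 13

Derivation:
Line 1: ['journey', 'read'] (min_width=12, slack=1)
Line 2: ['box', 'white', 'why'] (min_width=13, slack=0)
Line 3: ['big', 'slow', 'slow'] (min_width=13, slack=0)
Line 4: ['salt', 'happy'] (min_width=10, slack=3)
Line 5: ['sweet', 'valley'] (min_width=12, slack=1)
Line 6: ['golden', 'butter'] (min_width=13, slack=0)
Line 7: ['python'] (min_width=6, slack=7)
Line 8: ['structure'] (min_width=9, slack=4)
Line 9: ['version'] (min_width=7, slack=6)
Line 10: ['architect'] (min_width=9, slack=4)
Line 11: ['emerald'] (min_width=7, slack=6)
Line 12: ['python', 'table'] (min_width=12, slack=1)
Line 13: ['release'] (min_width=7, slack=6)
Total lines: 13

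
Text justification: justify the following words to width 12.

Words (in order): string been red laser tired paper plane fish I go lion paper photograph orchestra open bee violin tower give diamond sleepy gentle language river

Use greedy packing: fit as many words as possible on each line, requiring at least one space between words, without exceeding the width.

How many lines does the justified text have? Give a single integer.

Answer: 15

Derivation:
Line 1: ['string', 'been'] (min_width=11, slack=1)
Line 2: ['red', 'laser'] (min_width=9, slack=3)
Line 3: ['tired', 'paper'] (min_width=11, slack=1)
Line 4: ['plane', 'fish', 'I'] (min_width=12, slack=0)
Line 5: ['go', 'lion'] (min_width=7, slack=5)
Line 6: ['paper'] (min_width=5, slack=7)
Line 7: ['photograph'] (min_width=10, slack=2)
Line 8: ['orchestra'] (min_width=9, slack=3)
Line 9: ['open', 'bee'] (min_width=8, slack=4)
Line 10: ['violin', 'tower'] (min_width=12, slack=0)
Line 11: ['give', 'diamond'] (min_width=12, slack=0)
Line 12: ['sleepy'] (min_width=6, slack=6)
Line 13: ['gentle'] (min_width=6, slack=6)
Line 14: ['language'] (min_width=8, slack=4)
Line 15: ['river'] (min_width=5, slack=7)
Total lines: 15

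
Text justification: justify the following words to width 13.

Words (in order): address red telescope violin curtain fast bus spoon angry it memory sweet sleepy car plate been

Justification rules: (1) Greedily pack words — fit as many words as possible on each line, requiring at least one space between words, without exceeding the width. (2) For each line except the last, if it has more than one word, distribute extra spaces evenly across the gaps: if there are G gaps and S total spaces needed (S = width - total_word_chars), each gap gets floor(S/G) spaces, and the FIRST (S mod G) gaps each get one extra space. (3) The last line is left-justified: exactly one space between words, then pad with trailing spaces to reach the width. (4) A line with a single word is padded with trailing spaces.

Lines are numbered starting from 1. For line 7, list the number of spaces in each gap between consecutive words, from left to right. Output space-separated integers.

Answer: 2

Derivation:
Line 1: ['address', 'red'] (min_width=11, slack=2)
Line 2: ['telescope'] (min_width=9, slack=4)
Line 3: ['violin'] (min_width=6, slack=7)
Line 4: ['curtain', 'fast'] (min_width=12, slack=1)
Line 5: ['bus', 'spoon'] (min_width=9, slack=4)
Line 6: ['angry', 'it'] (min_width=8, slack=5)
Line 7: ['memory', 'sweet'] (min_width=12, slack=1)
Line 8: ['sleepy', 'car'] (min_width=10, slack=3)
Line 9: ['plate', 'been'] (min_width=10, slack=3)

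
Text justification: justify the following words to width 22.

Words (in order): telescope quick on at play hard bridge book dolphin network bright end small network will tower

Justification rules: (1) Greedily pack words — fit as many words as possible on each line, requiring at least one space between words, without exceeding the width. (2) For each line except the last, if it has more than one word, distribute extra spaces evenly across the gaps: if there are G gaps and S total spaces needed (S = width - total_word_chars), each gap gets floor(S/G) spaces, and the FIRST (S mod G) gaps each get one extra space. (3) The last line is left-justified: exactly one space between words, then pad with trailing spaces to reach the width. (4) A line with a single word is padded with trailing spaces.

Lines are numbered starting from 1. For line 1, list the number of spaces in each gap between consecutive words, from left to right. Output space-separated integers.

Line 1: ['telescope', 'quick', 'on', 'at'] (min_width=21, slack=1)
Line 2: ['play', 'hard', 'bridge', 'book'] (min_width=21, slack=1)
Line 3: ['dolphin', 'network', 'bright'] (min_width=22, slack=0)
Line 4: ['end', 'small', 'network', 'will'] (min_width=22, slack=0)
Line 5: ['tower'] (min_width=5, slack=17)

Answer: 2 1 1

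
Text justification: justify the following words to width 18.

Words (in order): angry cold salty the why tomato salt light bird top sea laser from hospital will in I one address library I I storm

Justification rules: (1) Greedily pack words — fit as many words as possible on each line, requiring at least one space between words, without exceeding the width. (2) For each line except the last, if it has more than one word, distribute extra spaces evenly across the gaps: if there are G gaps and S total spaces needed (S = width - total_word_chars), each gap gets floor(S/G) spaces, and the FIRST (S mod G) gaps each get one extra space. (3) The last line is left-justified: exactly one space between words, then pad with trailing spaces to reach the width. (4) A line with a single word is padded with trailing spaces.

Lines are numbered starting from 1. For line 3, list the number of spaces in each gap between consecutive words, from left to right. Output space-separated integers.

Line 1: ['angry', 'cold', 'salty'] (min_width=16, slack=2)
Line 2: ['the', 'why', 'tomato'] (min_width=14, slack=4)
Line 3: ['salt', 'light', 'bird'] (min_width=15, slack=3)
Line 4: ['top', 'sea', 'laser', 'from'] (min_width=18, slack=0)
Line 5: ['hospital', 'will', 'in', 'I'] (min_width=18, slack=0)
Line 6: ['one', 'address'] (min_width=11, slack=7)
Line 7: ['library', 'I', 'I', 'storm'] (min_width=17, slack=1)

Answer: 3 2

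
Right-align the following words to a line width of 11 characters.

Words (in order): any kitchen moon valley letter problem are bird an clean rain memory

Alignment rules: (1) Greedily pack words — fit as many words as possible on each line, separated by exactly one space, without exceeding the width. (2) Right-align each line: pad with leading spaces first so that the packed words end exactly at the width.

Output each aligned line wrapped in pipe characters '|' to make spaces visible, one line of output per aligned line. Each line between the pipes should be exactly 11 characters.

Answer: |any kitchen|
|moon valley|
|     letter|
|problem are|
|    bird an|
| clean rain|
|     memory|

Derivation:
Line 1: ['any', 'kitchen'] (min_width=11, slack=0)
Line 2: ['moon', 'valley'] (min_width=11, slack=0)
Line 3: ['letter'] (min_width=6, slack=5)
Line 4: ['problem', 'are'] (min_width=11, slack=0)
Line 5: ['bird', 'an'] (min_width=7, slack=4)
Line 6: ['clean', 'rain'] (min_width=10, slack=1)
Line 7: ['memory'] (min_width=6, slack=5)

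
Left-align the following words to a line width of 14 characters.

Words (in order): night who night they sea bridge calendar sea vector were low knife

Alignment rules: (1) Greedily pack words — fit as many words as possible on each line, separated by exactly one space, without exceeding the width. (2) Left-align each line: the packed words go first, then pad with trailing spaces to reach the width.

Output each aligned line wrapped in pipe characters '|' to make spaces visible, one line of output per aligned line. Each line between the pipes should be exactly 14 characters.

Line 1: ['night', 'who'] (min_width=9, slack=5)
Line 2: ['night', 'they', 'sea'] (min_width=14, slack=0)
Line 3: ['bridge'] (min_width=6, slack=8)
Line 4: ['calendar', 'sea'] (min_width=12, slack=2)
Line 5: ['vector', 'were'] (min_width=11, slack=3)
Line 6: ['low', 'knife'] (min_width=9, slack=5)

Answer: |night who     |
|night they sea|
|bridge        |
|calendar sea  |
|vector were   |
|low knife     |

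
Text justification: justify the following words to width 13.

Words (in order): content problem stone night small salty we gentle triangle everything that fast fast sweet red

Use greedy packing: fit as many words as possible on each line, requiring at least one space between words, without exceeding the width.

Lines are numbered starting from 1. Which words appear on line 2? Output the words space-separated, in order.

Line 1: ['content'] (min_width=7, slack=6)
Line 2: ['problem', 'stone'] (min_width=13, slack=0)
Line 3: ['night', 'small'] (min_width=11, slack=2)
Line 4: ['salty', 'we'] (min_width=8, slack=5)
Line 5: ['gentle'] (min_width=6, slack=7)
Line 6: ['triangle'] (min_width=8, slack=5)
Line 7: ['everything'] (min_width=10, slack=3)
Line 8: ['that', 'fast'] (min_width=9, slack=4)
Line 9: ['fast', 'sweet'] (min_width=10, slack=3)
Line 10: ['red'] (min_width=3, slack=10)

Answer: problem stone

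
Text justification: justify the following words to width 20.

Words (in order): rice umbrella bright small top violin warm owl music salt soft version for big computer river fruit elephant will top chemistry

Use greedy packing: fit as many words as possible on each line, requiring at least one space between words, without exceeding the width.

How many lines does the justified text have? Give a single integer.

Line 1: ['rice', 'umbrella', 'bright'] (min_width=20, slack=0)
Line 2: ['small', 'top', 'violin'] (min_width=16, slack=4)
Line 3: ['warm', 'owl', 'music', 'salt'] (min_width=19, slack=1)
Line 4: ['soft', 'version', 'for', 'big'] (min_width=20, slack=0)
Line 5: ['computer', 'river', 'fruit'] (min_width=20, slack=0)
Line 6: ['elephant', 'will', 'top'] (min_width=17, slack=3)
Line 7: ['chemistry'] (min_width=9, slack=11)
Total lines: 7

Answer: 7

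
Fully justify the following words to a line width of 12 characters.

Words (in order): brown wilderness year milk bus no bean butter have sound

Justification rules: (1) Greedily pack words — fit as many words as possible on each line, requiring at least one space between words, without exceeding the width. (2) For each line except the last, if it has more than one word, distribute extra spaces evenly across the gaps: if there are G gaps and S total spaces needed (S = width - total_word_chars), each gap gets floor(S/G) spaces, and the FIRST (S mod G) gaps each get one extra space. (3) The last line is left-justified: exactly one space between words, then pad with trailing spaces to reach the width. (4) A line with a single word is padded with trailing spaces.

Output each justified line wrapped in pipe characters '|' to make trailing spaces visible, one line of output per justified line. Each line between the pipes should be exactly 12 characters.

Answer: |brown       |
|wilderness  |
|year    milk|
|bus  no bean|
|butter  have|
|sound       |

Derivation:
Line 1: ['brown'] (min_width=5, slack=7)
Line 2: ['wilderness'] (min_width=10, slack=2)
Line 3: ['year', 'milk'] (min_width=9, slack=3)
Line 4: ['bus', 'no', 'bean'] (min_width=11, slack=1)
Line 5: ['butter', 'have'] (min_width=11, slack=1)
Line 6: ['sound'] (min_width=5, slack=7)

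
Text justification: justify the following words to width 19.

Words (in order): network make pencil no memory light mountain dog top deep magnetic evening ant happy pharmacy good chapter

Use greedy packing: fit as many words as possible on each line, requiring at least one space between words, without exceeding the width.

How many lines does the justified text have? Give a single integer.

Line 1: ['network', 'make', 'pencil'] (min_width=19, slack=0)
Line 2: ['no', 'memory', 'light'] (min_width=15, slack=4)
Line 3: ['mountain', 'dog', 'top'] (min_width=16, slack=3)
Line 4: ['deep', 'magnetic'] (min_width=13, slack=6)
Line 5: ['evening', 'ant', 'happy'] (min_width=17, slack=2)
Line 6: ['pharmacy', 'good'] (min_width=13, slack=6)
Line 7: ['chapter'] (min_width=7, slack=12)
Total lines: 7

Answer: 7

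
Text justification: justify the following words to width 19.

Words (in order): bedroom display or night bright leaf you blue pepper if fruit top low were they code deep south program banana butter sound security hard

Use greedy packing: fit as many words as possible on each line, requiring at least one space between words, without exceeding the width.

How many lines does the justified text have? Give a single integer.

Line 1: ['bedroom', 'display', 'or'] (min_width=18, slack=1)
Line 2: ['night', 'bright', 'leaf'] (min_width=17, slack=2)
Line 3: ['you', 'blue', 'pepper', 'if'] (min_width=18, slack=1)
Line 4: ['fruit', 'top', 'low', 'were'] (min_width=18, slack=1)
Line 5: ['they', 'code', 'deep'] (min_width=14, slack=5)
Line 6: ['south', 'program'] (min_width=13, slack=6)
Line 7: ['banana', 'butter', 'sound'] (min_width=19, slack=0)
Line 8: ['security', 'hard'] (min_width=13, slack=6)
Total lines: 8

Answer: 8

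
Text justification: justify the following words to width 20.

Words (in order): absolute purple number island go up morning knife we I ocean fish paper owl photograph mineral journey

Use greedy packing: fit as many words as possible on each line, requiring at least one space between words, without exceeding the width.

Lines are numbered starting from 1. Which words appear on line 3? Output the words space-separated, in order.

Line 1: ['absolute', 'purple'] (min_width=15, slack=5)
Line 2: ['number', 'island', 'go', 'up'] (min_width=19, slack=1)
Line 3: ['morning', 'knife', 'we', 'I'] (min_width=18, slack=2)
Line 4: ['ocean', 'fish', 'paper', 'owl'] (min_width=20, slack=0)
Line 5: ['photograph', 'mineral'] (min_width=18, slack=2)
Line 6: ['journey'] (min_width=7, slack=13)

Answer: morning knife we I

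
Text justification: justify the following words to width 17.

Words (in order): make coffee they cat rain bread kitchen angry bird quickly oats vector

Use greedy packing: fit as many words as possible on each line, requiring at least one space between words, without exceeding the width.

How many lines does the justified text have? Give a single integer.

Line 1: ['make', 'coffee', 'they'] (min_width=16, slack=1)
Line 2: ['cat', 'rain', 'bread'] (min_width=14, slack=3)
Line 3: ['kitchen', 'angry'] (min_width=13, slack=4)
Line 4: ['bird', 'quickly', 'oats'] (min_width=17, slack=0)
Line 5: ['vector'] (min_width=6, slack=11)
Total lines: 5

Answer: 5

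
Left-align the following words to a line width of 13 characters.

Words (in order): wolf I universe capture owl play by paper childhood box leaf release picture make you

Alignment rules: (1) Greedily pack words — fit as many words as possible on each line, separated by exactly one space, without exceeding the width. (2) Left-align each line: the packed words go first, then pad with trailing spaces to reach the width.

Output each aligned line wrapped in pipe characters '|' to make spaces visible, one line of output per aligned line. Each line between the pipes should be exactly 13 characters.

Line 1: ['wolf', 'I'] (min_width=6, slack=7)
Line 2: ['universe'] (min_width=8, slack=5)
Line 3: ['capture', 'owl'] (min_width=11, slack=2)
Line 4: ['play', 'by', 'paper'] (min_width=13, slack=0)
Line 5: ['childhood', 'box'] (min_width=13, slack=0)
Line 6: ['leaf', 'release'] (min_width=12, slack=1)
Line 7: ['picture', 'make'] (min_width=12, slack=1)
Line 8: ['you'] (min_width=3, slack=10)

Answer: |wolf I       |
|universe     |
|capture owl  |
|play by paper|
|childhood box|
|leaf release |
|picture make |
|you          |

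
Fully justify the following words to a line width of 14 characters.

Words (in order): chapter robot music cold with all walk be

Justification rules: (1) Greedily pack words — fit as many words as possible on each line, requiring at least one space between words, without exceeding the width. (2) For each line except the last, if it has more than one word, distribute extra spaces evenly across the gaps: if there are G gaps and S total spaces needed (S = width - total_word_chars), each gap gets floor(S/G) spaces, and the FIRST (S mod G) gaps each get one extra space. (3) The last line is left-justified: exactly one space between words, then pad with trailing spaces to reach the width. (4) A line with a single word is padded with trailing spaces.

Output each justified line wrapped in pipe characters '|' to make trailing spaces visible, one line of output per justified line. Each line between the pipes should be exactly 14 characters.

Answer: |chapter  robot|
|music     cold|
|with  all walk|
|be            |

Derivation:
Line 1: ['chapter', 'robot'] (min_width=13, slack=1)
Line 2: ['music', 'cold'] (min_width=10, slack=4)
Line 3: ['with', 'all', 'walk'] (min_width=13, slack=1)
Line 4: ['be'] (min_width=2, slack=12)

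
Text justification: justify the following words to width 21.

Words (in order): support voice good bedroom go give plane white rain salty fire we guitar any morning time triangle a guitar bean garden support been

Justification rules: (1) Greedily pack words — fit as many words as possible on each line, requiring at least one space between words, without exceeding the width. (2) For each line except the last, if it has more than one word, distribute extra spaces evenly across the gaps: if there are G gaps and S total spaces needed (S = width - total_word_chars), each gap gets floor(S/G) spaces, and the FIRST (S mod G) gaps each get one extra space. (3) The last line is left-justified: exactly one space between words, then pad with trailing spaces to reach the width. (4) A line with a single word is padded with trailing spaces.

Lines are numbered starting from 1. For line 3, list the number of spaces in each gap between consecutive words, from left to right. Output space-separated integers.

Answer: 1 1 1

Derivation:
Line 1: ['support', 'voice', 'good'] (min_width=18, slack=3)
Line 2: ['bedroom', 'go', 'give', 'plane'] (min_width=21, slack=0)
Line 3: ['white', 'rain', 'salty', 'fire'] (min_width=21, slack=0)
Line 4: ['we', 'guitar', 'any', 'morning'] (min_width=21, slack=0)
Line 5: ['time', 'triangle', 'a'] (min_width=15, slack=6)
Line 6: ['guitar', 'bean', 'garden'] (min_width=18, slack=3)
Line 7: ['support', 'been'] (min_width=12, slack=9)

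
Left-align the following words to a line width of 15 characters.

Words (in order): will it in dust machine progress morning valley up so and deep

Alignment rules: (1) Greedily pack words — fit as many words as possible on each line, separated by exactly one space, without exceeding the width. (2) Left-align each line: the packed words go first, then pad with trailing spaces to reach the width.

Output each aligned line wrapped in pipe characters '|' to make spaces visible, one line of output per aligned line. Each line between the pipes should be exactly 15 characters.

Line 1: ['will', 'it', 'in', 'dust'] (min_width=15, slack=0)
Line 2: ['machine'] (min_width=7, slack=8)
Line 3: ['progress'] (min_width=8, slack=7)
Line 4: ['morning', 'valley'] (min_width=14, slack=1)
Line 5: ['up', 'so', 'and', 'deep'] (min_width=14, slack=1)

Answer: |will it in dust|
|machine        |
|progress       |
|morning valley |
|up so and deep |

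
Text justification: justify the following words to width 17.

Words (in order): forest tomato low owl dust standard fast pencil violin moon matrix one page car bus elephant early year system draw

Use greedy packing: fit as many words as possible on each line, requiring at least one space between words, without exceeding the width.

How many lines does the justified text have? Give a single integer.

Answer: 8

Derivation:
Line 1: ['forest', 'tomato', 'low'] (min_width=17, slack=0)
Line 2: ['owl', 'dust', 'standard'] (min_width=17, slack=0)
Line 3: ['fast', 'pencil'] (min_width=11, slack=6)
Line 4: ['violin', 'moon'] (min_width=11, slack=6)
Line 5: ['matrix', 'one', 'page'] (min_width=15, slack=2)
Line 6: ['car', 'bus', 'elephant'] (min_width=16, slack=1)
Line 7: ['early', 'year', 'system'] (min_width=17, slack=0)
Line 8: ['draw'] (min_width=4, slack=13)
Total lines: 8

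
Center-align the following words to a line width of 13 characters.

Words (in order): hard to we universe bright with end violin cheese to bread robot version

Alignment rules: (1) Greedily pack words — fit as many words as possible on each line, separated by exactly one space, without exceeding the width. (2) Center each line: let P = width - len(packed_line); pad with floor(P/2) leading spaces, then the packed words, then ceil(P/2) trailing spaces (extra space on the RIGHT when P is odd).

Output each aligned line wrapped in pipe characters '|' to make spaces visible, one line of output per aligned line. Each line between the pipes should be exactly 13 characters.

Answer: | hard to we  |
|  universe   |
| bright with |
| end violin  |
|  cheese to  |
| bread robot |
|   version   |

Derivation:
Line 1: ['hard', 'to', 'we'] (min_width=10, slack=3)
Line 2: ['universe'] (min_width=8, slack=5)
Line 3: ['bright', 'with'] (min_width=11, slack=2)
Line 4: ['end', 'violin'] (min_width=10, slack=3)
Line 5: ['cheese', 'to'] (min_width=9, slack=4)
Line 6: ['bread', 'robot'] (min_width=11, slack=2)
Line 7: ['version'] (min_width=7, slack=6)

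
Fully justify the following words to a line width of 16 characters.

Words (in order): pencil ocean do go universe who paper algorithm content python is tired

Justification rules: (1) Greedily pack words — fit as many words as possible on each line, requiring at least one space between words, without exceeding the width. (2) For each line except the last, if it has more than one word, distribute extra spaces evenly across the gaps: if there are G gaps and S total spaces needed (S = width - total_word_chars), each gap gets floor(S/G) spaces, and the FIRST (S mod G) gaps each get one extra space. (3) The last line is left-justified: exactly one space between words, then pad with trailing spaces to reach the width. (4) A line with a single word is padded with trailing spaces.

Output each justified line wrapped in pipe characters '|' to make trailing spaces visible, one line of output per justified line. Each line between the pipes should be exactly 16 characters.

Answer: |pencil  ocean do|
|go  universe who|
|paper  algorithm|
|content   python|
|is tired        |

Derivation:
Line 1: ['pencil', 'ocean', 'do'] (min_width=15, slack=1)
Line 2: ['go', 'universe', 'who'] (min_width=15, slack=1)
Line 3: ['paper', 'algorithm'] (min_width=15, slack=1)
Line 4: ['content', 'python'] (min_width=14, slack=2)
Line 5: ['is', 'tired'] (min_width=8, slack=8)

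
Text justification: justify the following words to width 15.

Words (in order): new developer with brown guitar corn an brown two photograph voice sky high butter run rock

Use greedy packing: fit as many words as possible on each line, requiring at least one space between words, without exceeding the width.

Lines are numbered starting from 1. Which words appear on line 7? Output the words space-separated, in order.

Line 1: ['new', 'developer'] (min_width=13, slack=2)
Line 2: ['with', 'brown'] (min_width=10, slack=5)
Line 3: ['guitar', 'corn', 'an'] (min_width=14, slack=1)
Line 4: ['brown', 'two'] (min_width=9, slack=6)
Line 5: ['photograph'] (min_width=10, slack=5)
Line 6: ['voice', 'sky', 'high'] (min_width=14, slack=1)
Line 7: ['butter', 'run', 'rock'] (min_width=15, slack=0)

Answer: butter run rock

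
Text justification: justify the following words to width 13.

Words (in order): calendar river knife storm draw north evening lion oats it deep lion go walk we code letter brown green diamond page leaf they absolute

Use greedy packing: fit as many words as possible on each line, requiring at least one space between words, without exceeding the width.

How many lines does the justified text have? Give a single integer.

Answer: 11

Derivation:
Line 1: ['calendar'] (min_width=8, slack=5)
Line 2: ['river', 'knife'] (min_width=11, slack=2)
Line 3: ['storm', 'draw'] (min_width=10, slack=3)
Line 4: ['north', 'evening'] (min_width=13, slack=0)
Line 5: ['lion', 'oats', 'it'] (min_width=12, slack=1)
Line 6: ['deep', 'lion', 'go'] (min_width=12, slack=1)
Line 7: ['walk', 'we', 'code'] (min_width=12, slack=1)
Line 8: ['letter', 'brown'] (min_width=12, slack=1)
Line 9: ['green', 'diamond'] (min_width=13, slack=0)
Line 10: ['page', 'leaf'] (min_width=9, slack=4)
Line 11: ['they', 'absolute'] (min_width=13, slack=0)
Total lines: 11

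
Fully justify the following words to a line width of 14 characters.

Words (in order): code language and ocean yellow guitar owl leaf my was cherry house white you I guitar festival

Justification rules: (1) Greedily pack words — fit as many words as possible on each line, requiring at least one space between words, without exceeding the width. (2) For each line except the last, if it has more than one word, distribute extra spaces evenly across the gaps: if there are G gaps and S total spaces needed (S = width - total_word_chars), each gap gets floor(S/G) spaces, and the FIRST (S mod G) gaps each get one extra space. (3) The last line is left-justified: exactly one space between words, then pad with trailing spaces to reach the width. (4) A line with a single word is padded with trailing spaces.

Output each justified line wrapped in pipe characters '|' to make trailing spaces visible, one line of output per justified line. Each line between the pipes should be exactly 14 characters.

Answer: |code  language|
|and      ocean|
|yellow  guitar|
|owl   leaf  my|
|was     cherry|
|house    white|
|you  I  guitar|
|festival      |

Derivation:
Line 1: ['code', 'language'] (min_width=13, slack=1)
Line 2: ['and', 'ocean'] (min_width=9, slack=5)
Line 3: ['yellow', 'guitar'] (min_width=13, slack=1)
Line 4: ['owl', 'leaf', 'my'] (min_width=11, slack=3)
Line 5: ['was', 'cherry'] (min_width=10, slack=4)
Line 6: ['house', 'white'] (min_width=11, slack=3)
Line 7: ['you', 'I', 'guitar'] (min_width=12, slack=2)
Line 8: ['festival'] (min_width=8, slack=6)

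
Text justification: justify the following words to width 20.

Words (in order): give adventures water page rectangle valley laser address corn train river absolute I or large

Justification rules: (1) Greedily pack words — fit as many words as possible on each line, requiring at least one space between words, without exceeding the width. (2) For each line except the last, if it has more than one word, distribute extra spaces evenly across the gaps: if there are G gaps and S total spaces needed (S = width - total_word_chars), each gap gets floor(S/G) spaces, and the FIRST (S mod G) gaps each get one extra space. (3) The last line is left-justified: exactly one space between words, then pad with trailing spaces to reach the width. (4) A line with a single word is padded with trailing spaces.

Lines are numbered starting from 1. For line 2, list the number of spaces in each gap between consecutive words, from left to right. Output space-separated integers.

Answer: 1 1

Derivation:
Line 1: ['give', 'adventures'] (min_width=15, slack=5)
Line 2: ['water', 'page', 'rectangle'] (min_width=20, slack=0)
Line 3: ['valley', 'laser', 'address'] (min_width=20, slack=0)
Line 4: ['corn', 'train', 'river'] (min_width=16, slack=4)
Line 5: ['absolute', 'I', 'or', 'large'] (min_width=19, slack=1)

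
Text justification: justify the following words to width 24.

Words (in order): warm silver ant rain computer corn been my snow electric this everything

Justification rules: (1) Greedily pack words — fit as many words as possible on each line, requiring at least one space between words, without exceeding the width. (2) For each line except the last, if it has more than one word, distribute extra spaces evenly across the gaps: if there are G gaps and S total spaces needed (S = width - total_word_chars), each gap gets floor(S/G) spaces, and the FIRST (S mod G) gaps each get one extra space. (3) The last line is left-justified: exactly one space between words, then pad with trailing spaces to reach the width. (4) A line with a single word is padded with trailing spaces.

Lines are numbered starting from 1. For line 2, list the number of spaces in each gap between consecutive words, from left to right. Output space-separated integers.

Line 1: ['warm', 'silver', 'ant', 'rain'] (min_width=20, slack=4)
Line 2: ['computer', 'corn', 'been', 'my'] (min_width=21, slack=3)
Line 3: ['snow', 'electric', 'this'] (min_width=18, slack=6)
Line 4: ['everything'] (min_width=10, slack=14)

Answer: 2 2 2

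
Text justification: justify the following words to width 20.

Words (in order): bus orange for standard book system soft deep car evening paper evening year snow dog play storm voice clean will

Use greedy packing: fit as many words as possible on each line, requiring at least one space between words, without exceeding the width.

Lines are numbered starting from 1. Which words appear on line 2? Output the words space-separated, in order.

Line 1: ['bus', 'orange', 'for'] (min_width=14, slack=6)
Line 2: ['standard', 'book', 'system'] (min_width=20, slack=0)
Line 3: ['soft', 'deep', 'car'] (min_width=13, slack=7)
Line 4: ['evening', 'paper'] (min_width=13, slack=7)
Line 5: ['evening', 'year', 'snow'] (min_width=17, slack=3)
Line 6: ['dog', 'play', 'storm', 'voice'] (min_width=20, slack=0)
Line 7: ['clean', 'will'] (min_width=10, slack=10)

Answer: standard book system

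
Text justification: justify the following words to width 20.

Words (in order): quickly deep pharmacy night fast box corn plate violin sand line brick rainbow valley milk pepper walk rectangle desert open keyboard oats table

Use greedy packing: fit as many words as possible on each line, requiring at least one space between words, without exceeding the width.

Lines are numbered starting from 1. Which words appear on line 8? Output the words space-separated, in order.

Answer: open keyboard oats

Derivation:
Line 1: ['quickly', 'deep'] (min_width=12, slack=8)
Line 2: ['pharmacy', 'night', 'fast'] (min_width=19, slack=1)
Line 3: ['box', 'corn', 'plate'] (min_width=14, slack=6)
Line 4: ['violin', 'sand', 'line'] (min_width=16, slack=4)
Line 5: ['brick', 'rainbow', 'valley'] (min_width=20, slack=0)
Line 6: ['milk', 'pepper', 'walk'] (min_width=16, slack=4)
Line 7: ['rectangle', 'desert'] (min_width=16, slack=4)
Line 8: ['open', 'keyboard', 'oats'] (min_width=18, slack=2)
Line 9: ['table'] (min_width=5, slack=15)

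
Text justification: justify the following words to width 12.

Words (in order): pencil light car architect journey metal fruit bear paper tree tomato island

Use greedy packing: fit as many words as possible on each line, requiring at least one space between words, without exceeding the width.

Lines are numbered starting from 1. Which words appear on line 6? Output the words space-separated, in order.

Line 1: ['pencil', 'light'] (min_width=12, slack=0)
Line 2: ['car'] (min_width=3, slack=9)
Line 3: ['architect'] (min_width=9, slack=3)
Line 4: ['journey'] (min_width=7, slack=5)
Line 5: ['metal', 'fruit'] (min_width=11, slack=1)
Line 6: ['bear', 'paper'] (min_width=10, slack=2)
Line 7: ['tree', 'tomato'] (min_width=11, slack=1)
Line 8: ['island'] (min_width=6, slack=6)

Answer: bear paper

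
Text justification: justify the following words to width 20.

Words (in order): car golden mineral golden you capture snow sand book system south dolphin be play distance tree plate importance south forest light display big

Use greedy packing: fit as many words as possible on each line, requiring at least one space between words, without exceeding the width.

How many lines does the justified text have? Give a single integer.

Line 1: ['car', 'golden', 'mineral'] (min_width=18, slack=2)
Line 2: ['golden', 'you', 'capture'] (min_width=18, slack=2)
Line 3: ['snow', 'sand', 'book'] (min_width=14, slack=6)
Line 4: ['system', 'south', 'dolphin'] (min_width=20, slack=0)
Line 5: ['be', 'play', 'distance'] (min_width=16, slack=4)
Line 6: ['tree', 'plate'] (min_width=10, slack=10)
Line 7: ['importance', 'south'] (min_width=16, slack=4)
Line 8: ['forest', 'light', 'display'] (min_width=20, slack=0)
Line 9: ['big'] (min_width=3, slack=17)
Total lines: 9

Answer: 9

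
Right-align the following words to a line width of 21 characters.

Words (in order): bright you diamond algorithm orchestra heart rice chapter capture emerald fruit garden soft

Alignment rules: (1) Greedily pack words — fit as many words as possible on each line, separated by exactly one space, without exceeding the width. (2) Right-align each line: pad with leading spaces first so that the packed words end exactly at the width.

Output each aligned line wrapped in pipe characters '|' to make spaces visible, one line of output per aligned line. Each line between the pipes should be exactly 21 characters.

Line 1: ['bright', 'you', 'diamond'] (min_width=18, slack=3)
Line 2: ['algorithm', 'orchestra'] (min_width=19, slack=2)
Line 3: ['heart', 'rice', 'chapter'] (min_width=18, slack=3)
Line 4: ['capture', 'emerald', 'fruit'] (min_width=21, slack=0)
Line 5: ['garden', 'soft'] (min_width=11, slack=10)

Answer: |   bright you diamond|
|  algorithm orchestra|
|   heart rice chapter|
|capture emerald fruit|
|          garden soft|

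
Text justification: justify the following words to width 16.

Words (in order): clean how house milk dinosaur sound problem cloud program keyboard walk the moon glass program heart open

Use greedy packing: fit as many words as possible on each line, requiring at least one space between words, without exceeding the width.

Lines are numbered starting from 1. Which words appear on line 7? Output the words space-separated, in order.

Line 1: ['clean', 'how', 'house'] (min_width=15, slack=1)
Line 2: ['milk', 'dinosaur'] (min_width=13, slack=3)
Line 3: ['sound', 'problem'] (min_width=13, slack=3)
Line 4: ['cloud', 'program'] (min_width=13, slack=3)
Line 5: ['keyboard', 'walk'] (min_width=13, slack=3)
Line 6: ['the', 'moon', 'glass'] (min_width=14, slack=2)
Line 7: ['program', 'heart'] (min_width=13, slack=3)
Line 8: ['open'] (min_width=4, slack=12)

Answer: program heart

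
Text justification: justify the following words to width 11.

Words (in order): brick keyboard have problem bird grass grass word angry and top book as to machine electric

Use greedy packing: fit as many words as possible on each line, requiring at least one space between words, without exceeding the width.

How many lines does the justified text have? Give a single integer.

Line 1: ['brick'] (min_width=5, slack=6)
Line 2: ['keyboard'] (min_width=8, slack=3)
Line 3: ['have'] (min_width=4, slack=7)
Line 4: ['problem'] (min_width=7, slack=4)
Line 5: ['bird', 'grass'] (min_width=10, slack=1)
Line 6: ['grass', 'word'] (min_width=10, slack=1)
Line 7: ['angry', 'and'] (min_width=9, slack=2)
Line 8: ['top', 'book', 'as'] (min_width=11, slack=0)
Line 9: ['to', 'machine'] (min_width=10, slack=1)
Line 10: ['electric'] (min_width=8, slack=3)
Total lines: 10

Answer: 10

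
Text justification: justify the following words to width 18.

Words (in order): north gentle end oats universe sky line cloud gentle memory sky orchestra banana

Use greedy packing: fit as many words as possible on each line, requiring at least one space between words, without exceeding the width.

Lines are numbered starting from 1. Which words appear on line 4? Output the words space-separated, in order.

Answer: memory sky

Derivation:
Line 1: ['north', 'gentle', 'end'] (min_width=16, slack=2)
Line 2: ['oats', 'universe', 'sky'] (min_width=17, slack=1)
Line 3: ['line', 'cloud', 'gentle'] (min_width=17, slack=1)
Line 4: ['memory', 'sky'] (min_width=10, slack=8)
Line 5: ['orchestra', 'banana'] (min_width=16, slack=2)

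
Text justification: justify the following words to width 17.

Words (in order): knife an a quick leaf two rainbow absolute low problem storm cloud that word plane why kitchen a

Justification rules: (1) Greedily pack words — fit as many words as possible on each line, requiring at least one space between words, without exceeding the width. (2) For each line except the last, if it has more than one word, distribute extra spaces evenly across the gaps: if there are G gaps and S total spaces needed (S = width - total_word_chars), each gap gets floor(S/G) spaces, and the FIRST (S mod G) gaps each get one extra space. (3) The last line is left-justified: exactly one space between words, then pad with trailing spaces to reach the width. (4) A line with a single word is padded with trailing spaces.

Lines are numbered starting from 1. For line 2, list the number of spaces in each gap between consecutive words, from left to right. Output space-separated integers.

Line 1: ['knife', 'an', 'a', 'quick'] (min_width=16, slack=1)
Line 2: ['leaf', 'two', 'rainbow'] (min_width=16, slack=1)
Line 3: ['absolute', 'low'] (min_width=12, slack=5)
Line 4: ['problem', 'storm'] (min_width=13, slack=4)
Line 5: ['cloud', 'that', 'word'] (min_width=15, slack=2)
Line 6: ['plane', 'why', 'kitchen'] (min_width=17, slack=0)
Line 7: ['a'] (min_width=1, slack=16)

Answer: 2 1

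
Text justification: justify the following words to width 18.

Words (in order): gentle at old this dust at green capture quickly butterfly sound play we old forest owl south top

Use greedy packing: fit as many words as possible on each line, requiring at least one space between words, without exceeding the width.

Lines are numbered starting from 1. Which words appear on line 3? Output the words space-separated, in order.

Answer: capture quickly

Derivation:
Line 1: ['gentle', 'at', 'old', 'this'] (min_width=18, slack=0)
Line 2: ['dust', 'at', 'green'] (min_width=13, slack=5)
Line 3: ['capture', 'quickly'] (min_width=15, slack=3)
Line 4: ['butterfly', 'sound'] (min_width=15, slack=3)
Line 5: ['play', 'we', 'old', 'forest'] (min_width=18, slack=0)
Line 6: ['owl', 'south', 'top'] (min_width=13, slack=5)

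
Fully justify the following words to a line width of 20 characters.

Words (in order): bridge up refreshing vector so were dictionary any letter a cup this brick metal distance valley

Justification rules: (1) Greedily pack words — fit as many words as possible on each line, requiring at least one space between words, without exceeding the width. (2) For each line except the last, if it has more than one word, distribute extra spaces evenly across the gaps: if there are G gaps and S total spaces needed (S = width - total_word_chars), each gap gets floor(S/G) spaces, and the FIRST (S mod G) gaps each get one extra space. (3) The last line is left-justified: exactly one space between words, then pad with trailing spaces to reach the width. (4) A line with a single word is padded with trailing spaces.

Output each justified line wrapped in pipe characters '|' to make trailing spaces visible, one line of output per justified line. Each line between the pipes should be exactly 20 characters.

Line 1: ['bridge', 'up', 'refreshing'] (min_width=20, slack=0)
Line 2: ['vector', 'so', 'were'] (min_width=14, slack=6)
Line 3: ['dictionary', 'any'] (min_width=14, slack=6)
Line 4: ['letter', 'a', 'cup', 'this'] (min_width=17, slack=3)
Line 5: ['brick', 'metal', 'distance'] (min_width=20, slack=0)
Line 6: ['valley'] (min_width=6, slack=14)

Answer: |bridge up refreshing|
|vector    so    were|
|dictionary       any|
|letter  a  cup  this|
|brick metal distance|
|valley              |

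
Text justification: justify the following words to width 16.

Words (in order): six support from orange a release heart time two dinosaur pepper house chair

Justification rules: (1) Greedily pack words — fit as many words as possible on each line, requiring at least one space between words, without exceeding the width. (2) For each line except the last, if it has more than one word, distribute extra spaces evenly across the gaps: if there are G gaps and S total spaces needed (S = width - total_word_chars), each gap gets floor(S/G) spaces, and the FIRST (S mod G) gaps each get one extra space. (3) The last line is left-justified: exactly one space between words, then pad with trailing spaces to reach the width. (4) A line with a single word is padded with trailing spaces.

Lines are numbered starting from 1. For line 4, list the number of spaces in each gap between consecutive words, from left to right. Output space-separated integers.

Answer: 2

Derivation:
Line 1: ['six', 'support', 'from'] (min_width=16, slack=0)
Line 2: ['orange', 'a', 'release'] (min_width=16, slack=0)
Line 3: ['heart', 'time', 'two'] (min_width=14, slack=2)
Line 4: ['dinosaur', 'pepper'] (min_width=15, slack=1)
Line 5: ['house', 'chair'] (min_width=11, slack=5)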